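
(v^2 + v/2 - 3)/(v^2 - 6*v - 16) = (v - 3/2)/(v - 8)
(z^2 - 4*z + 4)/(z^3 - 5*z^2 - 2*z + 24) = (z^2 - 4*z + 4)/(z^3 - 5*z^2 - 2*z + 24)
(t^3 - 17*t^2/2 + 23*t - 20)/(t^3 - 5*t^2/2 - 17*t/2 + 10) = (2*t^2 - 9*t + 10)/(2*t^2 + 3*t - 5)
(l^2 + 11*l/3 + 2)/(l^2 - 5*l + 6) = (l^2 + 11*l/3 + 2)/(l^2 - 5*l + 6)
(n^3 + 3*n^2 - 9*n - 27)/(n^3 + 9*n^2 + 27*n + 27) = (n - 3)/(n + 3)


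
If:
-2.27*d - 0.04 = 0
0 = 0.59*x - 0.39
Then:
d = -0.02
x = 0.66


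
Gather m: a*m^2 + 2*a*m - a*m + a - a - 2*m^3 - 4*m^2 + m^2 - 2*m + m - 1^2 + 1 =-2*m^3 + m^2*(a - 3) + m*(a - 1)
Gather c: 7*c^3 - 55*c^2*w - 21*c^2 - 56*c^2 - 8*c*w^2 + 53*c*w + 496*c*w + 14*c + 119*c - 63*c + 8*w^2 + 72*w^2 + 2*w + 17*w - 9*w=7*c^3 + c^2*(-55*w - 77) + c*(-8*w^2 + 549*w + 70) + 80*w^2 + 10*w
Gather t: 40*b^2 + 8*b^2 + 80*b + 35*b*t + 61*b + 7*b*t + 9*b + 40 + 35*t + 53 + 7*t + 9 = 48*b^2 + 150*b + t*(42*b + 42) + 102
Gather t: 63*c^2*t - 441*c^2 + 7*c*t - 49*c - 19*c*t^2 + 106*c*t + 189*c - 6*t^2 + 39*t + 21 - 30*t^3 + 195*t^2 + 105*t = -441*c^2 + 140*c - 30*t^3 + t^2*(189 - 19*c) + t*(63*c^2 + 113*c + 144) + 21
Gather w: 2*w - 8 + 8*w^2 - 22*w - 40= 8*w^2 - 20*w - 48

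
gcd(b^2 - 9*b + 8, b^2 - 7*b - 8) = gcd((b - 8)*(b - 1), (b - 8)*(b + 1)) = b - 8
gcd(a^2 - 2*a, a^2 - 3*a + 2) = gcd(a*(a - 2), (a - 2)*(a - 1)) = a - 2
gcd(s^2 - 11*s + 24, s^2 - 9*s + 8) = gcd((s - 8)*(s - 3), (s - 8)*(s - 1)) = s - 8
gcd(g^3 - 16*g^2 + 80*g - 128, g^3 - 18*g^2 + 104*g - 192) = g^2 - 12*g + 32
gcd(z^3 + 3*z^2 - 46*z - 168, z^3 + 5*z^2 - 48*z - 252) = z^2 - z - 42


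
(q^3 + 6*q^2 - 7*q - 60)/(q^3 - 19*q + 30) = (q + 4)/(q - 2)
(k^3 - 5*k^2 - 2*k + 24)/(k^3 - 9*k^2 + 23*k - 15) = (k^2 - 2*k - 8)/(k^2 - 6*k + 5)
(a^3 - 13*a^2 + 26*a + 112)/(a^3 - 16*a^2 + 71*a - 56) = (a + 2)/(a - 1)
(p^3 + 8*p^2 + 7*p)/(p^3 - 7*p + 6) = p*(p^2 + 8*p + 7)/(p^3 - 7*p + 6)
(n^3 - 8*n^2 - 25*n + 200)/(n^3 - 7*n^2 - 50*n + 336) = (n^2 - 25)/(n^2 + n - 42)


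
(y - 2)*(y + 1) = y^2 - y - 2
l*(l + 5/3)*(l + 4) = l^3 + 17*l^2/3 + 20*l/3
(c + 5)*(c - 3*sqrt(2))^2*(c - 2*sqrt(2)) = c^4 - 8*sqrt(2)*c^3 + 5*c^3 - 40*sqrt(2)*c^2 + 42*c^2 - 36*sqrt(2)*c + 210*c - 180*sqrt(2)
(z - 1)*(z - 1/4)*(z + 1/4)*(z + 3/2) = z^4 + z^3/2 - 25*z^2/16 - z/32 + 3/32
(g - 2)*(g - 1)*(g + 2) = g^3 - g^2 - 4*g + 4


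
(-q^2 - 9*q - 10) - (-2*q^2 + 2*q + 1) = q^2 - 11*q - 11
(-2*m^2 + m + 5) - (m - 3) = 8 - 2*m^2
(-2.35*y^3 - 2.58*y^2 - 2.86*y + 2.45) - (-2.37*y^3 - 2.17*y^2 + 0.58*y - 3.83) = 0.02*y^3 - 0.41*y^2 - 3.44*y + 6.28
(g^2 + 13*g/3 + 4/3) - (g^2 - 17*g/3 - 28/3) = 10*g + 32/3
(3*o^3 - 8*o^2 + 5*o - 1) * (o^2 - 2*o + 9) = 3*o^5 - 14*o^4 + 48*o^3 - 83*o^2 + 47*o - 9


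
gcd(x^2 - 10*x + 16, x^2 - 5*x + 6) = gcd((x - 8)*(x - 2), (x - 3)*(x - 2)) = x - 2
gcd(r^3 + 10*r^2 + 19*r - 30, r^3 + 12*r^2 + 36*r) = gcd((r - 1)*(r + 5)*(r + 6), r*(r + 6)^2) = r + 6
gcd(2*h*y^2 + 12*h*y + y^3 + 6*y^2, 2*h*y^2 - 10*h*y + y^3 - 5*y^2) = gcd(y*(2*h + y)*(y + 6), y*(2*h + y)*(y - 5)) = 2*h*y + y^2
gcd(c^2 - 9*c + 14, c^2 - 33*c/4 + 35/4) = c - 7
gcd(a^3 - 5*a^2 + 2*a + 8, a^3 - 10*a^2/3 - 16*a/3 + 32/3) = a - 4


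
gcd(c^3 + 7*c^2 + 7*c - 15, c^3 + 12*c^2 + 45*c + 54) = c + 3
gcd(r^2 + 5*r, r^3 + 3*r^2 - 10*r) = r^2 + 5*r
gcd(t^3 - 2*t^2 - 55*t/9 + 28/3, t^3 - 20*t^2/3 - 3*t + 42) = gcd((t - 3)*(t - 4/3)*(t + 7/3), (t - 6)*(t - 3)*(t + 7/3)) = t^2 - 2*t/3 - 7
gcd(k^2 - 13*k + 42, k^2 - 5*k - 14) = k - 7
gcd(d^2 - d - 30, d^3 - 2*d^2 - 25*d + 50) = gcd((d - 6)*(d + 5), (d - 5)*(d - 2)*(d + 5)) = d + 5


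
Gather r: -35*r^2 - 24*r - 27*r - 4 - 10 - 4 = -35*r^2 - 51*r - 18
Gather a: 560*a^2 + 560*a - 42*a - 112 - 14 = 560*a^2 + 518*a - 126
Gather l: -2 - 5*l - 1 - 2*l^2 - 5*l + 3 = -2*l^2 - 10*l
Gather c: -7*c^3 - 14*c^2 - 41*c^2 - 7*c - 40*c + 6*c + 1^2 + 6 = -7*c^3 - 55*c^2 - 41*c + 7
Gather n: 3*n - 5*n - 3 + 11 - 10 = -2*n - 2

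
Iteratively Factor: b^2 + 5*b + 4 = (b + 4)*(b + 1)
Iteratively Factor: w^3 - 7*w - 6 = (w - 3)*(w^2 + 3*w + 2) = (w - 3)*(w + 1)*(w + 2)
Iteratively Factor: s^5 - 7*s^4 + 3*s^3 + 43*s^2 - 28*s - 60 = (s - 2)*(s^4 - 5*s^3 - 7*s^2 + 29*s + 30) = (s - 2)*(s + 2)*(s^3 - 7*s^2 + 7*s + 15) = (s - 5)*(s - 2)*(s + 2)*(s^2 - 2*s - 3) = (s - 5)*(s - 3)*(s - 2)*(s + 2)*(s + 1)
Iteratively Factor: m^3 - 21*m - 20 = (m + 4)*(m^2 - 4*m - 5) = (m - 5)*(m + 4)*(m + 1)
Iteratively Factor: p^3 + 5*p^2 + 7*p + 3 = (p + 1)*(p^2 + 4*p + 3) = (p + 1)*(p + 3)*(p + 1)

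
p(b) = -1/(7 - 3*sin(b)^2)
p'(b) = -6*sin(b)*cos(b)/(7 - 3*sin(b)^2)^2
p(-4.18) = -0.21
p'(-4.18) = 0.12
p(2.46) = -0.17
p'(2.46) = 0.09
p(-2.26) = -0.19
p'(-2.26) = -0.11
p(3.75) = -0.17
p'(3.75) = -0.08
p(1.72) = -0.25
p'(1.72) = 0.05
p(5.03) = -0.23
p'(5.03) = 0.10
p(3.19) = -0.14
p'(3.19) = -0.01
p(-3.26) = -0.14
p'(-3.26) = 0.01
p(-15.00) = -0.17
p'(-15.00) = -0.09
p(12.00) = -0.16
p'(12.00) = 0.07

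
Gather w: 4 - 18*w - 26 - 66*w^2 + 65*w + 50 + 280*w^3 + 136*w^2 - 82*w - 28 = 280*w^3 + 70*w^2 - 35*w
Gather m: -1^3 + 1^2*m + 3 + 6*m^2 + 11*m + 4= 6*m^2 + 12*m + 6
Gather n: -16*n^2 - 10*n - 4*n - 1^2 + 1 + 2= -16*n^2 - 14*n + 2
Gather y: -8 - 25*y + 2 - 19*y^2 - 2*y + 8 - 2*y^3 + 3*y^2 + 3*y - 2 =-2*y^3 - 16*y^2 - 24*y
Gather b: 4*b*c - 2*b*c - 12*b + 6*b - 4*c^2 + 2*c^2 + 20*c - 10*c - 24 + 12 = b*(2*c - 6) - 2*c^2 + 10*c - 12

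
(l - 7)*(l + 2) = l^2 - 5*l - 14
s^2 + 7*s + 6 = (s + 1)*(s + 6)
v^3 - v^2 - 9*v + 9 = (v - 3)*(v - 1)*(v + 3)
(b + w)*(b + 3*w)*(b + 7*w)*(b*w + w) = b^4*w + 11*b^3*w^2 + b^3*w + 31*b^2*w^3 + 11*b^2*w^2 + 21*b*w^4 + 31*b*w^3 + 21*w^4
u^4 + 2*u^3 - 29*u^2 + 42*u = u*(u - 3)*(u - 2)*(u + 7)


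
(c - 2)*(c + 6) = c^2 + 4*c - 12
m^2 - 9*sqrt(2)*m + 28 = (m - 7*sqrt(2))*(m - 2*sqrt(2))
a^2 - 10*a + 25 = (a - 5)^2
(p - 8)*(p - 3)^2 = p^3 - 14*p^2 + 57*p - 72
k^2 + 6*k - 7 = (k - 1)*(k + 7)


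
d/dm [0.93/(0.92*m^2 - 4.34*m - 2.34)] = (4.0362 - 1.7112*m)/(-0.92*m^2 + 4.34*m + 2.34)^2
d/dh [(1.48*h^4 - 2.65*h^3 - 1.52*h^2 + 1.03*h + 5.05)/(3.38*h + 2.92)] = (15.0072*h^4 - 0.627599999999996*h^3 - 28.3516*h^2 - 8.8768*h - 14.0614)/(11.4244*h^2 + 19.7392*h + 8.5264)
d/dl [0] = 0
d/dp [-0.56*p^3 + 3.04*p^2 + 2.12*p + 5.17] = -1.68*p^2 + 6.08*p + 2.12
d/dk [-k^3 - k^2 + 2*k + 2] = -3*k^2 - 2*k + 2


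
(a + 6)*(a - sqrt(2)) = a^2 - sqrt(2)*a + 6*a - 6*sqrt(2)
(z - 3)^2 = z^2 - 6*z + 9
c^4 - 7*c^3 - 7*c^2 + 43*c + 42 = (c - 7)*(c - 3)*(c + 1)*(c + 2)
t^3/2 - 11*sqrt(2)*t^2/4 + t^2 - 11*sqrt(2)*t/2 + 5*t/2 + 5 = (t/2 + 1)*(t - 5*sqrt(2))*(t - sqrt(2)/2)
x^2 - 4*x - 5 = (x - 5)*(x + 1)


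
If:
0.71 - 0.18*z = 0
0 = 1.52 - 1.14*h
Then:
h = 1.33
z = 3.94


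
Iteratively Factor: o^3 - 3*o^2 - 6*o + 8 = (o - 4)*(o^2 + o - 2) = (o - 4)*(o + 2)*(o - 1)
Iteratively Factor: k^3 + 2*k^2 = (k + 2)*(k^2) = k*(k + 2)*(k)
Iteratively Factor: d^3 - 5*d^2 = (d)*(d^2 - 5*d) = d*(d - 5)*(d)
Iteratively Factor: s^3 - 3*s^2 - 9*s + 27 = (s - 3)*(s^2 - 9) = (s - 3)^2*(s + 3)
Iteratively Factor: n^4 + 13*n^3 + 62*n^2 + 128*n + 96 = (n + 4)*(n^3 + 9*n^2 + 26*n + 24) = (n + 2)*(n + 4)*(n^2 + 7*n + 12) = (n + 2)*(n + 4)^2*(n + 3)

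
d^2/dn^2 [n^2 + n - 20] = 2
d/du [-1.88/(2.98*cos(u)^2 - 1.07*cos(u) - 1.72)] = (2.0116 - 11.2048*cos(u))*sin(u)/(-2.98*cos(u)^2 + 1.07*cos(u) + 1.72)^2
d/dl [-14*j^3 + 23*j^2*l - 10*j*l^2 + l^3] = 23*j^2 - 20*j*l + 3*l^2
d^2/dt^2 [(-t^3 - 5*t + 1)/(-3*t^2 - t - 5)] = 2*(31*t^3 - 12*t^2 - 159*t - 11)/(27*t^6 + 27*t^5 + 144*t^4 + 91*t^3 + 240*t^2 + 75*t + 125)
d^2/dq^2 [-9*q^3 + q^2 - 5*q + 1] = 2 - 54*q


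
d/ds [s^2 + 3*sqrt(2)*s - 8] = 2*s + 3*sqrt(2)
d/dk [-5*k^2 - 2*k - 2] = -10*k - 2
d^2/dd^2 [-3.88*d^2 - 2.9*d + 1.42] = -7.76000000000000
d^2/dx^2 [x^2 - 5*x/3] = 2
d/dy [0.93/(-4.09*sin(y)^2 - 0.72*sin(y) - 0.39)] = (7.6074*sin(y) + 0.6696)*cos(y)/(4.09*sin(y)^2 + 0.72*sin(y) + 0.39)^2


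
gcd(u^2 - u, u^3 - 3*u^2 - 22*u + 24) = u - 1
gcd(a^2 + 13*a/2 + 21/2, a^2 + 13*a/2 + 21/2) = a^2 + 13*a/2 + 21/2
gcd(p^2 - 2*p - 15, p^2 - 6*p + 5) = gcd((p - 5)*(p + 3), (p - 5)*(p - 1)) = p - 5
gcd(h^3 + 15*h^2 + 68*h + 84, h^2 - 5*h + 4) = 1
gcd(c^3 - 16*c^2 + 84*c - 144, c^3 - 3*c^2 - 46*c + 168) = c^2 - 10*c + 24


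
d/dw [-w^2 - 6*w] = -2*w - 6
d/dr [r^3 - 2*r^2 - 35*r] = 3*r^2 - 4*r - 35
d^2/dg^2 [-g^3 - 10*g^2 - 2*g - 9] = -6*g - 20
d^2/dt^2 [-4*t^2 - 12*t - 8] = -8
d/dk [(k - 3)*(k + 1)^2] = (k + 1)*(3*k - 5)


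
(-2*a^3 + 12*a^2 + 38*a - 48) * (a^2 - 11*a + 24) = -2*a^5 + 34*a^4 - 142*a^3 - 178*a^2 + 1440*a - 1152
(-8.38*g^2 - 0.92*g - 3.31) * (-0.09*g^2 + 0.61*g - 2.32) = 0.7542*g^4 - 5.029*g^3 + 19.1783*g^2 + 0.1153*g + 7.6792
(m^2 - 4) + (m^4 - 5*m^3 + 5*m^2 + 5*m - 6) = m^4 - 5*m^3 + 6*m^2 + 5*m - 10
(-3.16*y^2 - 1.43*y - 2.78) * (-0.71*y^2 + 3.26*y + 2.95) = 2.2436*y^4 - 9.2863*y^3 - 12.01*y^2 - 13.2813*y - 8.201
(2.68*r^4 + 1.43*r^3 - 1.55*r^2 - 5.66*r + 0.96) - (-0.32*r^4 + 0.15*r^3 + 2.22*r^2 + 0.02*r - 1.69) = 3.0*r^4 + 1.28*r^3 - 3.77*r^2 - 5.68*r + 2.65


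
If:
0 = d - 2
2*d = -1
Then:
No Solution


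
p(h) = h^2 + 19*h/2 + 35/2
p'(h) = 2*h + 19/2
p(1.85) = 38.50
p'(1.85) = 13.20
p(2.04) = 41.04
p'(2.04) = 13.58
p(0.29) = 20.34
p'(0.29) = 10.08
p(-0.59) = 12.24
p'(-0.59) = 8.32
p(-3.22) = -2.72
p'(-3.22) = 3.06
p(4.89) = 87.87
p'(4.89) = 19.28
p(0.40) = 21.46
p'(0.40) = 10.30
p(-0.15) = 16.10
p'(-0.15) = 9.20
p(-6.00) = -3.50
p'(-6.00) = -2.50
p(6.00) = 110.50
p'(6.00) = 21.50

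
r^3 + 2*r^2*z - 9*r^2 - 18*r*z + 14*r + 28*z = (r - 7)*(r - 2)*(r + 2*z)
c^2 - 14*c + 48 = (c - 8)*(c - 6)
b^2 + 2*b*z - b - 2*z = (b - 1)*(b + 2*z)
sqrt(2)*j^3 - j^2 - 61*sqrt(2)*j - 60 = (j - 6*sqrt(2))*(j + 5*sqrt(2))*(sqrt(2)*j + 1)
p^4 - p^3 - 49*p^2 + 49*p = p*(p - 7)*(p - 1)*(p + 7)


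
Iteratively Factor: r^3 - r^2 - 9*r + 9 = (r + 3)*(r^2 - 4*r + 3) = (r - 3)*(r + 3)*(r - 1)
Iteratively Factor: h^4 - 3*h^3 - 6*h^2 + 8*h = (h + 2)*(h^3 - 5*h^2 + 4*h) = (h - 4)*(h + 2)*(h^2 - h) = h*(h - 4)*(h + 2)*(h - 1)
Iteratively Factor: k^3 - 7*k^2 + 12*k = (k - 4)*(k^2 - 3*k) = (k - 4)*(k - 3)*(k)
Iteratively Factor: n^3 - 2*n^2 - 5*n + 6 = (n - 1)*(n^2 - n - 6) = (n - 1)*(n + 2)*(n - 3)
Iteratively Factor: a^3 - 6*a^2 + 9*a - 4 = (a - 1)*(a^2 - 5*a + 4) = (a - 1)^2*(a - 4)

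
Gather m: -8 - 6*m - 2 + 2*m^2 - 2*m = 2*m^2 - 8*m - 10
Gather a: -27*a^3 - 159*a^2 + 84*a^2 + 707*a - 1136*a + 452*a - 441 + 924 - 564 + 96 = -27*a^3 - 75*a^2 + 23*a + 15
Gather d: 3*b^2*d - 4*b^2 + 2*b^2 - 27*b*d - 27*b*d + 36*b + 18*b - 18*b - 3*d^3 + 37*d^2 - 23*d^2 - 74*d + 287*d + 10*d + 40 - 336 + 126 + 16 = -2*b^2 + 36*b - 3*d^3 + 14*d^2 + d*(3*b^2 - 54*b + 223) - 154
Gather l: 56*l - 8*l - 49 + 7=48*l - 42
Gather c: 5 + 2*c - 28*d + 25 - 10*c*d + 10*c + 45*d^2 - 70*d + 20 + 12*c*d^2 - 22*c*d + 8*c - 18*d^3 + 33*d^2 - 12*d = c*(12*d^2 - 32*d + 20) - 18*d^3 + 78*d^2 - 110*d + 50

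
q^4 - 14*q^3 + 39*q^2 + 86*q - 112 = (q - 8)*(q - 7)*(q - 1)*(q + 2)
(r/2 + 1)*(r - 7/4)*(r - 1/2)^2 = r^4/2 - 3*r^3/8 - 7*r^2/4 + 57*r/32 - 7/16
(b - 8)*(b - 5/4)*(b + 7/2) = b^3 - 23*b^2/4 - 179*b/8 + 35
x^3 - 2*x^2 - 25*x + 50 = (x - 5)*(x - 2)*(x + 5)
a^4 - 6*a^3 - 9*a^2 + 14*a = a*(a - 7)*(a - 1)*(a + 2)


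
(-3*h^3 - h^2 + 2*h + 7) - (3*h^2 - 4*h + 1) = -3*h^3 - 4*h^2 + 6*h + 6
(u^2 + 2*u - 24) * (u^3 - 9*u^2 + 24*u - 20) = u^5 - 7*u^4 - 18*u^3 + 244*u^2 - 616*u + 480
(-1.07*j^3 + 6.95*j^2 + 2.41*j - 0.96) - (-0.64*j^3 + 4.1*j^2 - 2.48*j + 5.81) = -0.43*j^3 + 2.85*j^2 + 4.89*j - 6.77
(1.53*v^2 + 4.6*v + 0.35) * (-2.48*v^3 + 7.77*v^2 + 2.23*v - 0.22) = -3.7944*v^5 + 0.4801*v^4 + 38.2859*v^3 + 12.6409*v^2 - 0.2315*v - 0.077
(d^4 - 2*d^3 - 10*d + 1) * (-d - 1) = -d^5 + d^4 + 2*d^3 + 10*d^2 + 9*d - 1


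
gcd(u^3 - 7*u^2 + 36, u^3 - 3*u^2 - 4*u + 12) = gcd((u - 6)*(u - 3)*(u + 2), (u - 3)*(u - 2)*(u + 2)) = u^2 - u - 6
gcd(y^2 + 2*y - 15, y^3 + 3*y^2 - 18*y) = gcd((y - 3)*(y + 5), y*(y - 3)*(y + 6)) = y - 3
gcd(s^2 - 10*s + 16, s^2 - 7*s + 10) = s - 2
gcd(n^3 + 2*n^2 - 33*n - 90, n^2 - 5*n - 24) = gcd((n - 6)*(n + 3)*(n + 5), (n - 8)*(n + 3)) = n + 3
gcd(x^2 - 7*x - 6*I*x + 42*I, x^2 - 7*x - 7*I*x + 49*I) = x - 7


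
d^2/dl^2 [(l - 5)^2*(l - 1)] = 6*l - 22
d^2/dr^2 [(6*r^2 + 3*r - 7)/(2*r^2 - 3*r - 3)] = 12*(8*r^3 + 4*r^2 + 30*r - 13)/(8*r^6 - 36*r^5 + 18*r^4 + 81*r^3 - 27*r^2 - 81*r - 27)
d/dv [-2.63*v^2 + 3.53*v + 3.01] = 3.53 - 5.26*v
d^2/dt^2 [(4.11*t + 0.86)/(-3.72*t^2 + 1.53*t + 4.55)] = ((4.11*t + 0.86)*(7.44*t - 1.53)*(14.88*t - 3.06) + (91.7352*t - 6.1782)*(-3.72*t^2 + 1.53*t + 4.55))/(-3.72*t^2 + 1.53*t + 4.55)^3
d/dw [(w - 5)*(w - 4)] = 2*w - 9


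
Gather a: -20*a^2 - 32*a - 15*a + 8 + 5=-20*a^2 - 47*a + 13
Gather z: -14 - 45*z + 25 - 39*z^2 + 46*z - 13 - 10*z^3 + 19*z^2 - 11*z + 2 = -10*z^3 - 20*z^2 - 10*z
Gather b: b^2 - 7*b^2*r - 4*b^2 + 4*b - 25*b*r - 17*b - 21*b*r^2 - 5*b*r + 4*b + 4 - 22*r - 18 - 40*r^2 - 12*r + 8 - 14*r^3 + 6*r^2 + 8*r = b^2*(-7*r - 3) + b*(-21*r^2 - 30*r - 9) - 14*r^3 - 34*r^2 - 26*r - 6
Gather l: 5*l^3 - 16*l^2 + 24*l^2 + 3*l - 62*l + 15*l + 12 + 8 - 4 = 5*l^3 + 8*l^2 - 44*l + 16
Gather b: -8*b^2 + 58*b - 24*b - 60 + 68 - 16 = -8*b^2 + 34*b - 8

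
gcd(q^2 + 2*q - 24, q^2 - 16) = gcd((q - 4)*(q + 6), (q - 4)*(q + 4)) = q - 4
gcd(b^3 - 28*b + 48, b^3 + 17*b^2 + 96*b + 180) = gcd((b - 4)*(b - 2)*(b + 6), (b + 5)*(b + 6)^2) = b + 6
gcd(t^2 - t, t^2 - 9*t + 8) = t - 1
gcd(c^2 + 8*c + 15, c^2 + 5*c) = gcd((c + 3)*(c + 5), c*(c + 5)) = c + 5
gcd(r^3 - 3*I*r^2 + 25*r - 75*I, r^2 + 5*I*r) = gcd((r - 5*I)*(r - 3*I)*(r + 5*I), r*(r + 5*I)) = r + 5*I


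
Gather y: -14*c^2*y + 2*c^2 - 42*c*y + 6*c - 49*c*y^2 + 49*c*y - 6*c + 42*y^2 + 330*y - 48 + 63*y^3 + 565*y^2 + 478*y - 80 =2*c^2 + 63*y^3 + y^2*(607 - 49*c) + y*(-14*c^2 + 7*c + 808) - 128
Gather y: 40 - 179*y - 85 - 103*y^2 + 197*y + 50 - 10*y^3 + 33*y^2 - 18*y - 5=-10*y^3 - 70*y^2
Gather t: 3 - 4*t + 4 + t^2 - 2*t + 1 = t^2 - 6*t + 8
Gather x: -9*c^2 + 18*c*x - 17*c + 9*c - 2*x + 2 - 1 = -9*c^2 - 8*c + x*(18*c - 2) + 1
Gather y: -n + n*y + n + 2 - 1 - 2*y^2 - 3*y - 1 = -2*y^2 + y*(n - 3)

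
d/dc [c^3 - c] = 3*c^2 - 1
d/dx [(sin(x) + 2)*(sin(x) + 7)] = (2*sin(x) + 9)*cos(x)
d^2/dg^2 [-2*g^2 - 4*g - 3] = -4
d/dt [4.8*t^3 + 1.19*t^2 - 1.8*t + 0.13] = 14.4*t^2 + 2.38*t - 1.8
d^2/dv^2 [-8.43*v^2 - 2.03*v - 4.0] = -16.8600000000000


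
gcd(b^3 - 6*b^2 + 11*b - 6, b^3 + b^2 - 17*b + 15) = b^2 - 4*b + 3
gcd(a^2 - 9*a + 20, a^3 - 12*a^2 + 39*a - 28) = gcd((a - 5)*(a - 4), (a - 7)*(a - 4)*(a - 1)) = a - 4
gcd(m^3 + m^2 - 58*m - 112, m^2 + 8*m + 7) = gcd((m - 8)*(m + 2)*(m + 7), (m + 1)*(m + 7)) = m + 7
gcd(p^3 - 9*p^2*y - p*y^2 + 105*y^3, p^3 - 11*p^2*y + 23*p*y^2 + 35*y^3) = p^2 - 12*p*y + 35*y^2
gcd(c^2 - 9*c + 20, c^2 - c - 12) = c - 4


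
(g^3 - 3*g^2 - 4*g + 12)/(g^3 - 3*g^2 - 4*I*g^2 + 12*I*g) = (g^2 - 4)/(g*(g - 4*I))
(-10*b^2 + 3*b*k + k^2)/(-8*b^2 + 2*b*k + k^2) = (5*b + k)/(4*b + k)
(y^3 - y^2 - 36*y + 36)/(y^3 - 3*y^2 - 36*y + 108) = (y - 1)/(y - 3)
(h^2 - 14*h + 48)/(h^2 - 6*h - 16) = (h - 6)/(h + 2)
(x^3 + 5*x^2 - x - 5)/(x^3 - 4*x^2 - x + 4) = (x + 5)/(x - 4)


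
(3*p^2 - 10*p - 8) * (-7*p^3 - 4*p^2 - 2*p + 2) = -21*p^5 + 58*p^4 + 90*p^3 + 58*p^2 - 4*p - 16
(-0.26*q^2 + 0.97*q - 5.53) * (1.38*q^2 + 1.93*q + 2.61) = -0.3588*q^4 + 0.8368*q^3 - 6.4379*q^2 - 8.1412*q - 14.4333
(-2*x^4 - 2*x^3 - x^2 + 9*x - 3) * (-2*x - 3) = 4*x^5 + 10*x^4 + 8*x^3 - 15*x^2 - 21*x + 9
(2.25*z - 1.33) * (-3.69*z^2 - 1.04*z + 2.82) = -8.3025*z^3 + 2.5677*z^2 + 7.7282*z - 3.7506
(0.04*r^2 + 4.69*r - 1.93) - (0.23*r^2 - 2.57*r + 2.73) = -0.19*r^2 + 7.26*r - 4.66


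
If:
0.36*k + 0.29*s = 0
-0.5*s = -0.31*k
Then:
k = 0.00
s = 0.00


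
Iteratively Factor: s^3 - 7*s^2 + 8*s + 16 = (s - 4)*(s^2 - 3*s - 4) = (s - 4)*(s + 1)*(s - 4)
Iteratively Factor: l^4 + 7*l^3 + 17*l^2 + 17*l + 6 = (l + 1)*(l^3 + 6*l^2 + 11*l + 6) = (l + 1)*(l + 2)*(l^2 + 4*l + 3) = (l + 1)*(l + 2)*(l + 3)*(l + 1)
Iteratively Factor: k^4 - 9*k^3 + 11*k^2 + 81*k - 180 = (k - 5)*(k^3 - 4*k^2 - 9*k + 36) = (k - 5)*(k - 3)*(k^2 - k - 12) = (k - 5)*(k - 4)*(k - 3)*(k + 3)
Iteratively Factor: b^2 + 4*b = (b)*(b + 4)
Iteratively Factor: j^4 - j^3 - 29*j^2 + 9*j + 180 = (j + 3)*(j^3 - 4*j^2 - 17*j + 60) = (j - 5)*(j + 3)*(j^2 + j - 12) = (j - 5)*(j + 3)*(j + 4)*(j - 3)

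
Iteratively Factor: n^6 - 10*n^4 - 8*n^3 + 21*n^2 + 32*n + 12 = (n - 2)*(n^5 + 2*n^4 - 6*n^3 - 20*n^2 - 19*n - 6) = (n - 2)*(n + 1)*(n^4 + n^3 - 7*n^2 - 13*n - 6) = (n - 2)*(n + 1)^2*(n^3 - 7*n - 6) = (n - 2)*(n + 1)^2*(n + 2)*(n^2 - 2*n - 3) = (n - 3)*(n - 2)*(n + 1)^2*(n + 2)*(n + 1)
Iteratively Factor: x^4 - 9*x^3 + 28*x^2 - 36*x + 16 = (x - 2)*(x^3 - 7*x^2 + 14*x - 8) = (x - 2)^2*(x^2 - 5*x + 4) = (x - 2)^2*(x - 1)*(x - 4)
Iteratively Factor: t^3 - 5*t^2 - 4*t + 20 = (t - 2)*(t^2 - 3*t - 10) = (t - 2)*(t + 2)*(t - 5)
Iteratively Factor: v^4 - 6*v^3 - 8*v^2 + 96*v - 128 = (v - 4)*(v^3 - 2*v^2 - 16*v + 32) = (v - 4)*(v + 4)*(v^2 - 6*v + 8) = (v - 4)*(v - 2)*(v + 4)*(v - 4)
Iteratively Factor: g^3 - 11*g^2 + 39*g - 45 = (g - 5)*(g^2 - 6*g + 9) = (g - 5)*(g - 3)*(g - 3)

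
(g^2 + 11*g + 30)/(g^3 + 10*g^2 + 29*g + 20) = (g + 6)/(g^2 + 5*g + 4)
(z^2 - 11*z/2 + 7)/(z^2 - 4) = (z - 7/2)/(z + 2)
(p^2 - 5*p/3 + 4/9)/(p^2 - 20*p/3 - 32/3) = (-9*p^2 + 15*p - 4)/(3*(-3*p^2 + 20*p + 32))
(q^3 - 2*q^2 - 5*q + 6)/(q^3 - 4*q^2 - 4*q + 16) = (q^2 - 4*q + 3)/(q^2 - 6*q + 8)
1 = 1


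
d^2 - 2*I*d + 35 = (d - 7*I)*(d + 5*I)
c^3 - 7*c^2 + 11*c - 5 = (c - 5)*(c - 1)^2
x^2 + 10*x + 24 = (x + 4)*(x + 6)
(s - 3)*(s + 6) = s^2 + 3*s - 18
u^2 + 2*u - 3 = (u - 1)*(u + 3)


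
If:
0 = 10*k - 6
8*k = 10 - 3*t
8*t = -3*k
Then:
No Solution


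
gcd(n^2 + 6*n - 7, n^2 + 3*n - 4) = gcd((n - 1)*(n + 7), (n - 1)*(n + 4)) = n - 1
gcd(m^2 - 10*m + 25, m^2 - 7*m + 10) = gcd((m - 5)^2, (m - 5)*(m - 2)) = m - 5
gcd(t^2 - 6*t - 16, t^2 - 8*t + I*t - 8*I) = t - 8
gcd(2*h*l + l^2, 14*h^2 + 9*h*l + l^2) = 2*h + l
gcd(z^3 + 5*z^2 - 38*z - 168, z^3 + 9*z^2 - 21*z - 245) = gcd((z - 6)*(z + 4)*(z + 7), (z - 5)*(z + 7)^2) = z + 7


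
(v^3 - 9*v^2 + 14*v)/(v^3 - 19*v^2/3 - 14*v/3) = 3*(v - 2)/(3*v + 2)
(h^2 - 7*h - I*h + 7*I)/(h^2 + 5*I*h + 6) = (h - 7)/(h + 6*I)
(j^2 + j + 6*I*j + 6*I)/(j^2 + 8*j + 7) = (j + 6*I)/(j + 7)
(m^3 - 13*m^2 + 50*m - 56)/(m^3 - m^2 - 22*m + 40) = (m - 7)/(m + 5)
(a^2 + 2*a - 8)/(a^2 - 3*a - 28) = (a - 2)/(a - 7)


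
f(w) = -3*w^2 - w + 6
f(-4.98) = -63.42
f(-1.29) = 2.30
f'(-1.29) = 6.74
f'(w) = -6*w - 1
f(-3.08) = -19.38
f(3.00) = -24.00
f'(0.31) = -2.86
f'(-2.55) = 14.30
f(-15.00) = -654.00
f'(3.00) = -19.00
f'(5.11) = -31.66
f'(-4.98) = 28.88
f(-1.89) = -2.83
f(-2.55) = -10.96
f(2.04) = -8.52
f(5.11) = -77.45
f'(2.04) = -13.24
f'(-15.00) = 89.00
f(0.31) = 5.40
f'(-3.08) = 17.48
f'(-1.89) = 10.34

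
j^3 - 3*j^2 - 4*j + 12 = (j - 3)*(j - 2)*(j + 2)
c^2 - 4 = (c - 2)*(c + 2)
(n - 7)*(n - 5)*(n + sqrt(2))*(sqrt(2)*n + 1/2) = sqrt(2)*n^4 - 12*sqrt(2)*n^3 + 5*n^3/2 - 30*n^2 + 71*sqrt(2)*n^2/2 - 6*sqrt(2)*n + 175*n/2 + 35*sqrt(2)/2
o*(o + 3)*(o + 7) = o^3 + 10*o^2 + 21*o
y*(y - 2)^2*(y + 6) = y^4 + 2*y^3 - 20*y^2 + 24*y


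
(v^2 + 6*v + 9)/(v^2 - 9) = (v + 3)/(v - 3)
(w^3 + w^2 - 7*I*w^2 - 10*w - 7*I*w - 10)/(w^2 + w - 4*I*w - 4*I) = (w^2 - 7*I*w - 10)/(w - 4*I)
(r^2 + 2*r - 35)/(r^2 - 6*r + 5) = (r + 7)/(r - 1)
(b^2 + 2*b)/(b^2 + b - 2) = b/(b - 1)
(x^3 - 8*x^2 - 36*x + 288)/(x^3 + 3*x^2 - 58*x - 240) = (x - 6)/(x + 5)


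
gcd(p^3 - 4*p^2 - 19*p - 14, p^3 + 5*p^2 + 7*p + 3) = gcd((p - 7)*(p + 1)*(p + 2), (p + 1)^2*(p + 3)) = p + 1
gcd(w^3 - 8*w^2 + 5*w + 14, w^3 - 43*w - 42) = w^2 - 6*w - 7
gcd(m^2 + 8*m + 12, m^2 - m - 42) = m + 6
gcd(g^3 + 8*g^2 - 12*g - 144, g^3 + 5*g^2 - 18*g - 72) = g^2 + 2*g - 24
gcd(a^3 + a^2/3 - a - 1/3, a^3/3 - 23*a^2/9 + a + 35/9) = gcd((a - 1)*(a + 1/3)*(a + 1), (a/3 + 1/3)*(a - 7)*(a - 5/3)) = a + 1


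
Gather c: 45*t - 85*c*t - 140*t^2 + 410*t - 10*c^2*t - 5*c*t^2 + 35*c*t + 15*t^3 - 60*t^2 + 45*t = -10*c^2*t + c*(-5*t^2 - 50*t) + 15*t^3 - 200*t^2 + 500*t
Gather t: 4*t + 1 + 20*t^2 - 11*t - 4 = 20*t^2 - 7*t - 3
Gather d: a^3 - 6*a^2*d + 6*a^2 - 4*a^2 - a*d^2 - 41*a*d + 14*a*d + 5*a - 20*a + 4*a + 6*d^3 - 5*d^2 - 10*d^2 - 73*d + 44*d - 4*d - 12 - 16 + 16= a^3 + 2*a^2 - 11*a + 6*d^3 + d^2*(-a - 15) + d*(-6*a^2 - 27*a - 33) - 12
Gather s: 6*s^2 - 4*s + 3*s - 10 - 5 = 6*s^2 - s - 15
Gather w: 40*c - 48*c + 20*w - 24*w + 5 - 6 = -8*c - 4*w - 1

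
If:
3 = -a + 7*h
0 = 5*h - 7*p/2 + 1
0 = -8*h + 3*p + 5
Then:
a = 209/26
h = 41/26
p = 33/13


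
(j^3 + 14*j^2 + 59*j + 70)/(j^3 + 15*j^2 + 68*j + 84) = (j + 5)/(j + 6)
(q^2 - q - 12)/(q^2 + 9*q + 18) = (q - 4)/(q + 6)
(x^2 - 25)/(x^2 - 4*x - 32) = (25 - x^2)/(-x^2 + 4*x + 32)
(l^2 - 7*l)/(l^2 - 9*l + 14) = l/(l - 2)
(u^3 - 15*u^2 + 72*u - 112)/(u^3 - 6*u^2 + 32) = (u - 7)/(u + 2)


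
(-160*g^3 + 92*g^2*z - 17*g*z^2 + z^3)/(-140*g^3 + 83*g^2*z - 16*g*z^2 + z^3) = (-8*g + z)/(-7*g + z)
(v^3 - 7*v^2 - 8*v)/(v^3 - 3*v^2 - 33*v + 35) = v*(v^2 - 7*v - 8)/(v^3 - 3*v^2 - 33*v + 35)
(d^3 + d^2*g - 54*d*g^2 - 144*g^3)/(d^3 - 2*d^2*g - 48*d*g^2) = (d + 3*g)/d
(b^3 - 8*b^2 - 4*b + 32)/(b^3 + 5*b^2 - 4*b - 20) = (b - 8)/(b + 5)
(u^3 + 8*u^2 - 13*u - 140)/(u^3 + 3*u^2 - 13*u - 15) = (u^2 + 3*u - 28)/(u^2 - 2*u - 3)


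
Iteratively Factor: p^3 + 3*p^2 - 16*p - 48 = (p - 4)*(p^2 + 7*p + 12) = (p - 4)*(p + 3)*(p + 4)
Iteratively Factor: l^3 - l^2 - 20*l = (l + 4)*(l^2 - 5*l) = (l - 5)*(l + 4)*(l)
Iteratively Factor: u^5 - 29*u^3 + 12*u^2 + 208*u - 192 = (u - 1)*(u^4 + u^3 - 28*u^2 - 16*u + 192) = (u - 1)*(u + 4)*(u^3 - 3*u^2 - 16*u + 48) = (u - 3)*(u - 1)*(u + 4)*(u^2 - 16) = (u - 3)*(u - 1)*(u + 4)^2*(u - 4)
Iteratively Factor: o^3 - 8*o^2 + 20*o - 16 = (o - 4)*(o^2 - 4*o + 4) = (o - 4)*(o - 2)*(o - 2)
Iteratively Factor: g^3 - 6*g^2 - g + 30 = (g - 5)*(g^2 - g - 6) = (g - 5)*(g - 3)*(g + 2)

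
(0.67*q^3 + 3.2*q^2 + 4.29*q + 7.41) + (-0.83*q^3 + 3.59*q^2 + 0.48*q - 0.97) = -0.16*q^3 + 6.79*q^2 + 4.77*q + 6.44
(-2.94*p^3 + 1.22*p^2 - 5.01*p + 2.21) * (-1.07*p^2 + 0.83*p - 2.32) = 3.1458*p^5 - 3.7456*p^4 + 13.1941*p^3 - 9.3534*p^2 + 13.4575*p - 5.1272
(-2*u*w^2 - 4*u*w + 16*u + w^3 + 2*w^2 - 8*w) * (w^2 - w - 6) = -2*u*w^4 - 2*u*w^3 + 32*u*w^2 + 8*u*w - 96*u + w^5 + w^4 - 16*w^3 - 4*w^2 + 48*w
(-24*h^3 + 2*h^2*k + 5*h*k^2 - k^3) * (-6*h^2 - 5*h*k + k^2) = 144*h^5 + 108*h^4*k - 64*h^3*k^2 - 17*h^2*k^3 + 10*h*k^4 - k^5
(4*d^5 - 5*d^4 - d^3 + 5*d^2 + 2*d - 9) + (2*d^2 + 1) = 4*d^5 - 5*d^4 - d^3 + 7*d^2 + 2*d - 8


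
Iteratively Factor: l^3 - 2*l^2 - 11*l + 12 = (l + 3)*(l^2 - 5*l + 4) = (l - 4)*(l + 3)*(l - 1)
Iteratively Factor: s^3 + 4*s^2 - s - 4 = (s + 1)*(s^2 + 3*s - 4) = (s - 1)*(s + 1)*(s + 4)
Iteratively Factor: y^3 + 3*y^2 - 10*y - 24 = (y + 4)*(y^2 - y - 6) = (y + 2)*(y + 4)*(y - 3)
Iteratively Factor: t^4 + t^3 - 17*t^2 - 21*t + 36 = (t - 1)*(t^3 + 2*t^2 - 15*t - 36) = (t - 1)*(t + 3)*(t^2 - t - 12) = (t - 4)*(t - 1)*(t + 3)*(t + 3)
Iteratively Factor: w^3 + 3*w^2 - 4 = (w - 1)*(w^2 + 4*w + 4) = (w - 1)*(w + 2)*(w + 2)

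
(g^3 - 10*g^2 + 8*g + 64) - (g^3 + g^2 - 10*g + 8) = -11*g^2 + 18*g + 56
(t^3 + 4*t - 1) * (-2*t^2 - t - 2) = -2*t^5 - t^4 - 10*t^3 - 2*t^2 - 7*t + 2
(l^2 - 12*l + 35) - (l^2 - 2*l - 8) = 43 - 10*l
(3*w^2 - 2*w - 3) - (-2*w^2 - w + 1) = 5*w^2 - w - 4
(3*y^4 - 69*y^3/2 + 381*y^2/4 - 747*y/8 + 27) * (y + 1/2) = 3*y^5 - 33*y^4 + 78*y^3 - 183*y^2/4 - 315*y/16 + 27/2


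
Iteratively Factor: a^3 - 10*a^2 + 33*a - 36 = (a - 4)*(a^2 - 6*a + 9) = (a - 4)*(a - 3)*(a - 3)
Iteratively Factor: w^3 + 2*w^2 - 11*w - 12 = (w - 3)*(w^2 + 5*w + 4) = (w - 3)*(w + 4)*(w + 1)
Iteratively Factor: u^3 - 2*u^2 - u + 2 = (u + 1)*(u^2 - 3*u + 2) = (u - 2)*(u + 1)*(u - 1)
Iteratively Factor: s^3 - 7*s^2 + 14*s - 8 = (s - 4)*(s^2 - 3*s + 2) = (s - 4)*(s - 1)*(s - 2)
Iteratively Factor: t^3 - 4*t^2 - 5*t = (t + 1)*(t^2 - 5*t) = (t - 5)*(t + 1)*(t)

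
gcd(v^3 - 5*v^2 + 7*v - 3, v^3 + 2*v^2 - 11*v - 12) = v - 3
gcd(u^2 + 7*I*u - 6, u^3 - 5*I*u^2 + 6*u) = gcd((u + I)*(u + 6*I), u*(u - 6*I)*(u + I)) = u + I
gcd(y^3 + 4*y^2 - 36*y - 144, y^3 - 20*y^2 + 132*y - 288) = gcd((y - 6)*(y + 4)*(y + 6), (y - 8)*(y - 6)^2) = y - 6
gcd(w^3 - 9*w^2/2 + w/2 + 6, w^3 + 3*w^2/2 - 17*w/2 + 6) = w - 3/2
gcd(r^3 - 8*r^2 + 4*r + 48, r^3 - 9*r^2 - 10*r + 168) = r - 6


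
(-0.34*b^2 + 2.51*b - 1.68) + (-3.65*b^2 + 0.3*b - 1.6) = -3.99*b^2 + 2.81*b - 3.28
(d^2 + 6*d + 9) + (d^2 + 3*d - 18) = 2*d^2 + 9*d - 9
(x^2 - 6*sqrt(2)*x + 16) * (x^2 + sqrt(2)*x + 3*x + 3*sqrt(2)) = x^4 - 5*sqrt(2)*x^3 + 3*x^3 - 15*sqrt(2)*x^2 + 4*x^2 + 12*x + 16*sqrt(2)*x + 48*sqrt(2)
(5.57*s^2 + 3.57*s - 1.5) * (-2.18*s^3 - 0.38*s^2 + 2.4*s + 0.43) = -12.1426*s^5 - 9.8992*s^4 + 15.2814*s^3 + 11.5331*s^2 - 2.0649*s - 0.645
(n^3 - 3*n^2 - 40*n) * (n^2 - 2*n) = n^5 - 5*n^4 - 34*n^3 + 80*n^2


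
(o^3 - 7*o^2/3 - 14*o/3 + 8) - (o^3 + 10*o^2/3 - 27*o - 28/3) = -17*o^2/3 + 67*o/3 + 52/3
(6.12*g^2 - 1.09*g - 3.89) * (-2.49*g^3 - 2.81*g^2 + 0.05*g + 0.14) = -15.2388*g^5 - 14.4831*g^4 + 13.055*g^3 + 11.7332*g^2 - 0.3471*g - 0.5446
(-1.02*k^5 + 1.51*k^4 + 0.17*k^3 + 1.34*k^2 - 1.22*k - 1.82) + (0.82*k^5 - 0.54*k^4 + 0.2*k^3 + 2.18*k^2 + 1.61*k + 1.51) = -0.2*k^5 + 0.97*k^4 + 0.37*k^3 + 3.52*k^2 + 0.39*k - 0.31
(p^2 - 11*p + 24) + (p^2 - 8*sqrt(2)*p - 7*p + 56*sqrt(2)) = 2*p^2 - 18*p - 8*sqrt(2)*p + 24 + 56*sqrt(2)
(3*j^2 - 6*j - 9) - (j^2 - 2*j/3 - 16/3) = 2*j^2 - 16*j/3 - 11/3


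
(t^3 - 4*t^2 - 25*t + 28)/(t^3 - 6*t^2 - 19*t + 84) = (t - 1)/(t - 3)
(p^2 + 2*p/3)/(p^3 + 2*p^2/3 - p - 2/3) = p/(p^2 - 1)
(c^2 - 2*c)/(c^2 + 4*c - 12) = c/(c + 6)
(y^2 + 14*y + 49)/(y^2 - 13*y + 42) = (y^2 + 14*y + 49)/(y^2 - 13*y + 42)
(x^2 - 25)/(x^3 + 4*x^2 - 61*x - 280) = (x - 5)/(x^2 - x - 56)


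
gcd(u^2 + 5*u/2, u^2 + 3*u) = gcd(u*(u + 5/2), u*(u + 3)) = u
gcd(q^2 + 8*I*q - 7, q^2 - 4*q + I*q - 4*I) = q + I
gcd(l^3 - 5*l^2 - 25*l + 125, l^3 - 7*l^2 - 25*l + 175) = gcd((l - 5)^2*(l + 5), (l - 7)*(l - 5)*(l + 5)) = l^2 - 25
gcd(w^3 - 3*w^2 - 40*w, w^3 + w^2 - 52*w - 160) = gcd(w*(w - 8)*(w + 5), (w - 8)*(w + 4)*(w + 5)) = w^2 - 3*w - 40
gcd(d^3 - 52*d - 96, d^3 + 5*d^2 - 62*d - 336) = d^2 - 2*d - 48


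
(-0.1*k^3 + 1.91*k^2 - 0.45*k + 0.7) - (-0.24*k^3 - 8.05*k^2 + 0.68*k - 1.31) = 0.14*k^3 + 9.96*k^2 - 1.13*k + 2.01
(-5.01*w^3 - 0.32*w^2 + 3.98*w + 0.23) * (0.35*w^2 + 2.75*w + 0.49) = -1.7535*w^5 - 13.8895*w^4 - 1.9419*w^3 + 10.8687*w^2 + 2.5827*w + 0.1127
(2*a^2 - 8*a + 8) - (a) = 2*a^2 - 9*a + 8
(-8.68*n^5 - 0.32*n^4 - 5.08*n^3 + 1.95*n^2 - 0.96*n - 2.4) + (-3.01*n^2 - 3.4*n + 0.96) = -8.68*n^5 - 0.32*n^4 - 5.08*n^3 - 1.06*n^2 - 4.36*n - 1.44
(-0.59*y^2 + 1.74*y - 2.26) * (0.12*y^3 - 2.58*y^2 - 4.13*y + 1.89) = -0.0708*y^5 + 1.731*y^4 - 2.3237*y^3 - 2.4705*y^2 + 12.6224*y - 4.2714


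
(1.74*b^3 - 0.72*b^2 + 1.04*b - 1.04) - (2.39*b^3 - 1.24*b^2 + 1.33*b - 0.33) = -0.65*b^3 + 0.52*b^2 - 0.29*b - 0.71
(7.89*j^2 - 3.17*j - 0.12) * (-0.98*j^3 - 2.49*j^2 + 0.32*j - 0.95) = -7.7322*j^5 - 16.5395*j^4 + 10.5357*j^3 - 8.2111*j^2 + 2.9731*j + 0.114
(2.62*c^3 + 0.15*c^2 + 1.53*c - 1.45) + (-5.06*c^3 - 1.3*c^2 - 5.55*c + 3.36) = -2.44*c^3 - 1.15*c^2 - 4.02*c + 1.91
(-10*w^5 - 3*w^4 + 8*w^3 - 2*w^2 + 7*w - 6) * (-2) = 20*w^5 + 6*w^4 - 16*w^3 + 4*w^2 - 14*w + 12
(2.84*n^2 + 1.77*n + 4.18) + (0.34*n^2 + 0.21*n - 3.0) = 3.18*n^2 + 1.98*n + 1.18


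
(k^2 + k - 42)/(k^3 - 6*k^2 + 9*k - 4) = (k^2 + k - 42)/(k^3 - 6*k^2 + 9*k - 4)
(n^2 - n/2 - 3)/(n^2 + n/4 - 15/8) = 4*(n - 2)/(4*n - 5)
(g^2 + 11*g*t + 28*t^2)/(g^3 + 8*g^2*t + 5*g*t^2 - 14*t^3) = (-g - 4*t)/(-g^2 - g*t + 2*t^2)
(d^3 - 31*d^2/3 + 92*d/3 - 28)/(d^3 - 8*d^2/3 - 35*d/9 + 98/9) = 3*(d^2 - 8*d + 12)/(3*d^2 - d - 14)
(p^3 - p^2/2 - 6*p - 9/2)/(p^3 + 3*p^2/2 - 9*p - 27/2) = (p + 1)/(p + 3)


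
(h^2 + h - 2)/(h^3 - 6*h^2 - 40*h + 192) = (h^2 + h - 2)/(h^3 - 6*h^2 - 40*h + 192)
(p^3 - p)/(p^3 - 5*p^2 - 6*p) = (p - 1)/(p - 6)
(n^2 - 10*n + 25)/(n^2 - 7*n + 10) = (n - 5)/(n - 2)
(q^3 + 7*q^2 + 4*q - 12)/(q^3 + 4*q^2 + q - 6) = (q + 6)/(q + 3)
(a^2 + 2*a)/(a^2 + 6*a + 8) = a/(a + 4)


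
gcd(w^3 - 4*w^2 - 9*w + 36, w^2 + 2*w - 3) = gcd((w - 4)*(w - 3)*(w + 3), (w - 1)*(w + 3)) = w + 3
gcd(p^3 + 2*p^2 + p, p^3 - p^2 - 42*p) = p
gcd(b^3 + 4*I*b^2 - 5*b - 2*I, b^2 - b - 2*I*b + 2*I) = 1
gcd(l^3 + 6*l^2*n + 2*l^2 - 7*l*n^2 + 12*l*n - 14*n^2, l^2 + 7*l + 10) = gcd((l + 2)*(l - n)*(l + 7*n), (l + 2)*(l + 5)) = l + 2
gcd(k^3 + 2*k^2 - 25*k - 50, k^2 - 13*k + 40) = k - 5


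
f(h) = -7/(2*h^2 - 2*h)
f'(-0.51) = -11.92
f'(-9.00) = -0.00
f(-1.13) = -1.45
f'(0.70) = 31.75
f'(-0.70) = -5.93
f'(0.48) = -2.25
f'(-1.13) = -1.97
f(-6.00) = -0.08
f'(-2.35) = -0.32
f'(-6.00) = -0.03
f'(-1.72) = -0.71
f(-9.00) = -0.04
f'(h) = -7*(2 - 4*h)/(2*h^2 - 2*h)^2 = 7*(2*h - 1)/(2*h^2*(h - 1)^2)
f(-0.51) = -4.54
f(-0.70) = -2.94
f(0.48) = 14.02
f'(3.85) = 0.19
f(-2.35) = -0.44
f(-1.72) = -0.75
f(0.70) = 16.67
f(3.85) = -0.32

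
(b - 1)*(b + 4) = b^2 + 3*b - 4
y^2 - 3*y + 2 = (y - 2)*(y - 1)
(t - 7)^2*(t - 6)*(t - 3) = t^4 - 23*t^3 + 193*t^2 - 693*t + 882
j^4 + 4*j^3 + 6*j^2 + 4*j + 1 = (j + 1)^4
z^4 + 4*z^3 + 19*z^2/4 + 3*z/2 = z*(z + 1/2)*(z + 3/2)*(z + 2)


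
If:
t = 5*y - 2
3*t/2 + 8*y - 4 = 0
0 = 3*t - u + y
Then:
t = 8/31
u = 38/31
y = 14/31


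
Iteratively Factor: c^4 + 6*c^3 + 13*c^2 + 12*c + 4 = (c + 1)*(c^3 + 5*c^2 + 8*c + 4) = (c + 1)*(c + 2)*(c^2 + 3*c + 2) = (c + 1)^2*(c + 2)*(c + 2)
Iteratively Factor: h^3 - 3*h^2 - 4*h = (h + 1)*(h^2 - 4*h) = (h - 4)*(h + 1)*(h)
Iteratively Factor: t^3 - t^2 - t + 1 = (t - 1)*(t^2 - 1) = (t - 1)*(t + 1)*(t - 1)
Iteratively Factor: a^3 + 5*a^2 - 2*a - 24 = (a - 2)*(a^2 + 7*a + 12) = (a - 2)*(a + 4)*(a + 3)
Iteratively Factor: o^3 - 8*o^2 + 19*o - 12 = (o - 3)*(o^2 - 5*o + 4) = (o - 4)*(o - 3)*(o - 1)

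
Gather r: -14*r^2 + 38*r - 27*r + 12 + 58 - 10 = -14*r^2 + 11*r + 60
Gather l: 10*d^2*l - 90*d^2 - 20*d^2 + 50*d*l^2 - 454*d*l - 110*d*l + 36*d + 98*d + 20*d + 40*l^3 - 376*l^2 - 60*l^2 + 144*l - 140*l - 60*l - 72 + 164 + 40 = -110*d^2 + 154*d + 40*l^3 + l^2*(50*d - 436) + l*(10*d^2 - 564*d - 56) + 132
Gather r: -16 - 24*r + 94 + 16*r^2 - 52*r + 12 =16*r^2 - 76*r + 90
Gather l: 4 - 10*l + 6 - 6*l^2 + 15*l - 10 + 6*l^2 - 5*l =0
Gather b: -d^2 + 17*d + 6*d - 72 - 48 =-d^2 + 23*d - 120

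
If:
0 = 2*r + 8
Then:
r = -4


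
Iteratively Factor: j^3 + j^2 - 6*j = (j + 3)*(j^2 - 2*j) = j*(j + 3)*(j - 2)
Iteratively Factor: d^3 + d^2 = (d)*(d^2 + d) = d*(d + 1)*(d)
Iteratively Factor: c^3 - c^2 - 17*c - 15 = (c - 5)*(c^2 + 4*c + 3) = (c - 5)*(c + 3)*(c + 1)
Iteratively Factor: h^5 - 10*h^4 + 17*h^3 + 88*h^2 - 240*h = (h + 3)*(h^4 - 13*h^3 + 56*h^2 - 80*h) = h*(h + 3)*(h^3 - 13*h^2 + 56*h - 80) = h*(h - 4)*(h + 3)*(h^2 - 9*h + 20) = h*(h - 4)^2*(h + 3)*(h - 5)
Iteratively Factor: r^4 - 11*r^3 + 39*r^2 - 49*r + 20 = (r - 1)*(r^3 - 10*r^2 + 29*r - 20) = (r - 1)^2*(r^2 - 9*r + 20) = (r - 5)*(r - 1)^2*(r - 4)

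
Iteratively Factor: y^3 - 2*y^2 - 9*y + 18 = (y - 3)*(y^2 + y - 6) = (y - 3)*(y + 3)*(y - 2)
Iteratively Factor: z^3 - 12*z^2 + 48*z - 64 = (z - 4)*(z^2 - 8*z + 16) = (z - 4)^2*(z - 4)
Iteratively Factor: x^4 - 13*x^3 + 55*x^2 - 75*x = (x - 5)*(x^3 - 8*x^2 + 15*x) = (x - 5)^2*(x^2 - 3*x) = (x - 5)^2*(x - 3)*(x)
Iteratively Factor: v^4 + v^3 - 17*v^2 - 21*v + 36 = (v + 3)*(v^3 - 2*v^2 - 11*v + 12) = (v - 1)*(v + 3)*(v^2 - v - 12) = (v - 4)*(v - 1)*(v + 3)*(v + 3)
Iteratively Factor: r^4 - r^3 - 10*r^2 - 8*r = (r + 1)*(r^3 - 2*r^2 - 8*r) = r*(r + 1)*(r^2 - 2*r - 8) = r*(r - 4)*(r + 1)*(r + 2)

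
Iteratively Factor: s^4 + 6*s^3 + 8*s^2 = (s)*(s^3 + 6*s^2 + 8*s) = s^2*(s^2 + 6*s + 8) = s^2*(s + 2)*(s + 4)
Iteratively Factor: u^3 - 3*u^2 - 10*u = (u)*(u^2 - 3*u - 10) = u*(u - 5)*(u + 2)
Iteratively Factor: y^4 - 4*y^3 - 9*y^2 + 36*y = (y + 3)*(y^3 - 7*y^2 + 12*y) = (y - 3)*(y + 3)*(y^2 - 4*y) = y*(y - 3)*(y + 3)*(y - 4)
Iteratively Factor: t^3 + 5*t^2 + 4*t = (t + 1)*(t^2 + 4*t) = (t + 1)*(t + 4)*(t)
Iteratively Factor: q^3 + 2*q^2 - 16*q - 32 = (q + 4)*(q^2 - 2*q - 8) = (q + 2)*(q + 4)*(q - 4)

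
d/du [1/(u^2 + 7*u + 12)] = (-2*u - 7)/(u^2 + 7*u + 12)^2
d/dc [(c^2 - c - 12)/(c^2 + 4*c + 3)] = 5/(c^2 + 2*c + 1)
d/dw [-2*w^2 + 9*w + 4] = 9 - 4*w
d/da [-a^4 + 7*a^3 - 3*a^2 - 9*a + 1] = -4*a^3 + 21*a^2 - 6*a - 9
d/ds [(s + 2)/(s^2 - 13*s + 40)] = (s^2 - 13*s - (s + 2)*(2*s - 13) + 40)/(s^2 - 13*s + 40)^2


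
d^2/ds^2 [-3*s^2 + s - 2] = -6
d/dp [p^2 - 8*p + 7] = 2*p - 8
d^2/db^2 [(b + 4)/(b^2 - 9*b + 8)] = 2*((5 - 3*b)*(b^2 - 9*b + 8) + (b + 4)*(2*b - 9)^2)/(b^2 - 9*b + 8)^3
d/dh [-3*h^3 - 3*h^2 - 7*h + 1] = -9*h^2 - 6*h - 7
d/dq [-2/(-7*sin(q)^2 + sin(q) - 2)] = 2*(1 - 14*sin(q))*cos(q)/(7*sin(q)^2 - sin(q) + 2)^2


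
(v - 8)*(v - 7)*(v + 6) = v^3 - 9*v^2 - 34*v + 336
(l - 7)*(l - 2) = l^2 - 9*l + 14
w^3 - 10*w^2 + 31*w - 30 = (w - 5)*(w - 3)*(w - 2)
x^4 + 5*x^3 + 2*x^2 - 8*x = x*(x - 1)*(x + 2)*(x + 4)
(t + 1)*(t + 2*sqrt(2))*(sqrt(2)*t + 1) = sqrt(2)*t^3 + sqrt(2)*t^2 + 5*t^2 + 2*sqrt(2)*t + 5*t + 2*sqrt(2)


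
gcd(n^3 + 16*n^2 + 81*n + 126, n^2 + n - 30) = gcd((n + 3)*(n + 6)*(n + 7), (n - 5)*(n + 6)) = n + 6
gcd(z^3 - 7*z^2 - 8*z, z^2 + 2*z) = z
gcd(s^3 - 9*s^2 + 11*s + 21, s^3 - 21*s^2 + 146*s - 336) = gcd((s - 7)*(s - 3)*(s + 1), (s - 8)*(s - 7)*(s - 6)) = s - 7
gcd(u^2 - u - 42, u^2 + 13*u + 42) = u + 6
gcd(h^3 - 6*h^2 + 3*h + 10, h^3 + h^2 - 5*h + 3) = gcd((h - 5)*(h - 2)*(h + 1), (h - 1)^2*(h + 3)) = 1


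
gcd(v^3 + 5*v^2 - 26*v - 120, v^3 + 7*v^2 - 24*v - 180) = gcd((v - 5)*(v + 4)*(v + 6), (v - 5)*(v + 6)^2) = v^2 + v - 30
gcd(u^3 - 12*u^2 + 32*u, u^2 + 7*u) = u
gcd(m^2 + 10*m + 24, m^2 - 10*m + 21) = 1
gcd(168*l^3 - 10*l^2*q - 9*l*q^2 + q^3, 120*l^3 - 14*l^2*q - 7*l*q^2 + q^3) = -24*l^2 - 2*l*q + q^2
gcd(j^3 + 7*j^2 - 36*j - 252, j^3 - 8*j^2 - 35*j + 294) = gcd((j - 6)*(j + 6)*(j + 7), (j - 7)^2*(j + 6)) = j + 6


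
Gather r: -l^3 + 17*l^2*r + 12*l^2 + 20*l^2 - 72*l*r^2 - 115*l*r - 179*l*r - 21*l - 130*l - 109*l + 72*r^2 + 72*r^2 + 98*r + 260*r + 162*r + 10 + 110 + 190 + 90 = -l^3 + 32*l^2 - 260*l + r^2*(144 - 72*l) + r*(17*l^2 - 294*l + 520) + 400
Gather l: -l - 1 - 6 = -l - 7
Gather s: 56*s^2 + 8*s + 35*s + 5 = 56*s^2 + 43*s + 5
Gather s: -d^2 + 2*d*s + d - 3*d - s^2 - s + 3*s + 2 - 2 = -d^2 - 2*d - s^2 + s*(2*d + 2)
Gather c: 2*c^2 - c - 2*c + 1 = 2*c^2 - 3*c + 1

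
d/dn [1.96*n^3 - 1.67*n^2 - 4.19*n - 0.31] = 5.88*n^2 - 3.34*n - 4.19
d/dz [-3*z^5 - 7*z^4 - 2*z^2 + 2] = z*(-15*z^3 - 28*z^2 - 4)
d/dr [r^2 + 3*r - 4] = 2*r + 3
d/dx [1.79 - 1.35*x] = -1.35000000000000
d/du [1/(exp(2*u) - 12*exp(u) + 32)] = 2*(6 - exp(u))*exp(u)/(exp(2*u) - 12*exp(u) + 32)^2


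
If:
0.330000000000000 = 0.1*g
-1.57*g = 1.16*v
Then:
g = 3.30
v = -4.47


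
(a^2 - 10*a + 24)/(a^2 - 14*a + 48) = (a - 4)/(a - 8)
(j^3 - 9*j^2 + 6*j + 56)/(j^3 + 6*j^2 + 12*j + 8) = (j^2 - 11*j + 28)/(j^2 + 4*j + 4)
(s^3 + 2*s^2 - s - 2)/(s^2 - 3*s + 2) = (s^2 + 3*s + 2)/(s - 2)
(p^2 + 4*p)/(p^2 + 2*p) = (p + 4)/(p + 2)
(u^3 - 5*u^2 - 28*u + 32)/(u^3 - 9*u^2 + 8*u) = (u + 4)/u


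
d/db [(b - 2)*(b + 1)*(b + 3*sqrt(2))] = 3*b^2 - 2*b + 6*sqrt(2)*b - 3*sqrt(2) - 2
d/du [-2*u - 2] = -2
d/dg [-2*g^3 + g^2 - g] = -6*g^2 + 2*g - 1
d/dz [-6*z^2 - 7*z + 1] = -12*z - 7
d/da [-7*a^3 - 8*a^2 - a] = -21*a^2 - 16*a - 1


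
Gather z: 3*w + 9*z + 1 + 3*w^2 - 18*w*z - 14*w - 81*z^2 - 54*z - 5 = 3*w^2 - 11*w - 81*z^2 + z*(-18*w - 45) - 4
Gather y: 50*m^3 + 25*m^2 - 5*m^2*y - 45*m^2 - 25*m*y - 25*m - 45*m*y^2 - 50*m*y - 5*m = 50*m^3 - 20*m^2 - 45*m*y^2 - 30*m + y*(-5*m^2 - 75*m)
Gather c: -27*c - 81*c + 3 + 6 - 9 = -108*c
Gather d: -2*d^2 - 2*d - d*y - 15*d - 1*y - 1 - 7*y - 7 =-2*d^2 + d*(-y - 17) - 8*y - 8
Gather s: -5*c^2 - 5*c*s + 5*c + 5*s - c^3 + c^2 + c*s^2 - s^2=-c^3 - 4*c^2 + 5*c + s^2*(c - 1) + s*(5 - 5*c)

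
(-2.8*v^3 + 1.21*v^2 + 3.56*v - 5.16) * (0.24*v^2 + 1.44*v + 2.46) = -0.672*v^5 - 3.7416*v^4 - 4.2912*v^3 + 6.8646*v^2 + 1.3272*v - 12.6936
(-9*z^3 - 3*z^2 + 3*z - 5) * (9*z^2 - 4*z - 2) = -81*z^5 + 9*z^4 + 57*z^3 - 51*z^2 + 14*z + 10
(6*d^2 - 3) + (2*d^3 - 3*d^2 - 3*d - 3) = 2*d^3 + 3*d^2 - 3*d - 6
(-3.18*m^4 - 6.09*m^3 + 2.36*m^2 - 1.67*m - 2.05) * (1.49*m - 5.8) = -4.7382*m^5 + 9.3699*m^4 + 38.8384*m^3 - 16.1763*m^2 + 6.6315*m + 11.89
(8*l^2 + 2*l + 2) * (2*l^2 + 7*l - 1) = 16*l^4 + 60*l^3 + 10*l^2 + 12*l - 2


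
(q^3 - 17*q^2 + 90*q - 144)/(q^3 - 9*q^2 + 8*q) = (q^2 - 9*q + 18)/(q*(q - 1))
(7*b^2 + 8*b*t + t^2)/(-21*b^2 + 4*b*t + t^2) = (b + t)/(-3*b + t)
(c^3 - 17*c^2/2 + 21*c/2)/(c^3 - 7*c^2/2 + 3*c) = (c - 7)/(c - 2)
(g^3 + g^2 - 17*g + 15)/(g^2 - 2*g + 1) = (g^2 + 2*g - 15)/(g - 1)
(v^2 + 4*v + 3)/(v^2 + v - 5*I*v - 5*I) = (v + 3)/(v - 5*I)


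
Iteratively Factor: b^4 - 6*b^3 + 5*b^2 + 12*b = (b)*(b^3 - 6*b^2 + 5*b + 12) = b*(b - 3)*(b^2 - 3*b - 4) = b*(b - 3)*(b + 1)*(b - 4)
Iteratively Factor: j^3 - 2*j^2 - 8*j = (j)*(j^2 - 2*j - 8) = j*(j - 4)*(j + 2)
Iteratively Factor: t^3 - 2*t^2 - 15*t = (t - 5)*(t^2 + 3*t) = (t - 5)*(t + 3)*(t)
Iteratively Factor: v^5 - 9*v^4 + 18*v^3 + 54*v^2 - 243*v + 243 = (v - 3)*(v^4 - 6*v^3 + 54*v - 81) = (v - 3)^2*(v^3 - 3*v^2 - 9*v + 27) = (v - 3)^3*(v^2 - 9) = (v - 3)^3*(v + 3)*(v - 3)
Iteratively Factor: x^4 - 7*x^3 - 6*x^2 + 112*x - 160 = (x + 4)*(x^3 - 11*x^2 + 38*x - 40) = (x - 5)*(x + 4)*(x^2 - 6*x + 8) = (x - 5)*(x - 4)*(x + 4)*(x - 2)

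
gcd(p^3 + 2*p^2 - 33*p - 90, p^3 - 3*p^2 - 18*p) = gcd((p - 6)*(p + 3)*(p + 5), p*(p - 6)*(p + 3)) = p^2 - 3*p - 18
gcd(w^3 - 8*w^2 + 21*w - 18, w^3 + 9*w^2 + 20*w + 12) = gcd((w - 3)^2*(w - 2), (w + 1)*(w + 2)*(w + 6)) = 1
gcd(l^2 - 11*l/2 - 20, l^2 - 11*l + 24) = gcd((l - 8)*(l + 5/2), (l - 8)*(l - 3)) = l - 8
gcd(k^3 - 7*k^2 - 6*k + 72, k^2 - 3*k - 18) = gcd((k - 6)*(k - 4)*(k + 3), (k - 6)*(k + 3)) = k^2 - 3*k - 18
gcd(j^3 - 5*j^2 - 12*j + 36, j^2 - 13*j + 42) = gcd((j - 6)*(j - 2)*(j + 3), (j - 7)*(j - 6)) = j - 6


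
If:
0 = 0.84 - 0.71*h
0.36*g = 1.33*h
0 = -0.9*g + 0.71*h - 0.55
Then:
No Solution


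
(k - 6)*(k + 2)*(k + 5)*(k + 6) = k^4 + 7*k^3 - 26*k^2 - 252*k - 360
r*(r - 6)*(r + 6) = r^3 - 36*r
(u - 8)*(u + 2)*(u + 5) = u^3 - u^2 - 46*u - 80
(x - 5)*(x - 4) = x^2 - 9*x + 20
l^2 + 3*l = l*(l + 3)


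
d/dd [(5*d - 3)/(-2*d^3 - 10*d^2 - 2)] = (-5*d^3 - 25*d^2 + d*(3*d + 10)*(5*d - 3) - 5)/(2*(d^3 + 5*d^2 + 1)^2)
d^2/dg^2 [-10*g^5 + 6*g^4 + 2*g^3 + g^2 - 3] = -200*g^3 + 72*g^2 + 12*g + 2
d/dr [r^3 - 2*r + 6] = 3*r^2 - 2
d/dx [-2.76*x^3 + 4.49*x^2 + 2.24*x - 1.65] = -8.28*x^2 + 8.98*x + 2.24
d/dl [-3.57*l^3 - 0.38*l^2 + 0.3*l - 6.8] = -10.71*l^2 - 0.76*l + 0.3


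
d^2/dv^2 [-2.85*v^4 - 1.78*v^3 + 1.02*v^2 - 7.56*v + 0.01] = -34.2*v^2 - 10.68*v + 2.04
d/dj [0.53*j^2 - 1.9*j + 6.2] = 1.06*j - 1.9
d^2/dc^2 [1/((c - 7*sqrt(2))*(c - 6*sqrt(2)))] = 2*(3*c^2 - 39*sqrt(2)*c + 254)/(c^6 - 39*sqrt(2)*c^5 + 1266*c^4 - 10946*sqrt(2)*c^3 + 106344*c^2 - 275184*sqrt(2)*c + 592704)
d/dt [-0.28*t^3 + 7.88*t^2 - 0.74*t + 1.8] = -0.84*t^2 + 15.76*t - 0.74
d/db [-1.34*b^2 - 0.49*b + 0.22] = -2.68*b - 0.49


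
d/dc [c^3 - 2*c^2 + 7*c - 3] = 3*c^2 - 4*c + 7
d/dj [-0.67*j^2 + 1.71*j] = 1.71 - 1.34*j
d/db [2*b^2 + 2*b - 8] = 4*b + 2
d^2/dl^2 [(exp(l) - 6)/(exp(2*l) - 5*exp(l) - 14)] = (exp(4*l) - 19*exp(3*l) + 174*exp(2*l) - 556*exp(l) + 616)*exp(l)/(exp(6*l) - 15*exp(5*l) + 33*exp(4*l) + 295*exp(3*l) - 462*exp(2*l) - 2940*exp(l) - 2744)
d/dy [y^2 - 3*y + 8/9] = 2*y - 3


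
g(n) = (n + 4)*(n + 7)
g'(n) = 2*n + 11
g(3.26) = 74.49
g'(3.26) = 17.52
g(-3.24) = 2.86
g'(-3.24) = 4.52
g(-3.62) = 1.28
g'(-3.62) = 3.76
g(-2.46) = 6.99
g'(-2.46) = 6.08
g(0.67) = 35.82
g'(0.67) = 12.34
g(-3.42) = 2.08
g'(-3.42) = 4.16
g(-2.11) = 9.24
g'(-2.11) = 6.78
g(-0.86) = 19.28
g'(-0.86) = 9.28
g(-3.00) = 4.00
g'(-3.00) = 5.00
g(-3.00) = 4.00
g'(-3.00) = 5.00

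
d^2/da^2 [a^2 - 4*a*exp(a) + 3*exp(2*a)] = -4*a*exp(a) + 12*exp(2*a) - 8*exp(a) + 2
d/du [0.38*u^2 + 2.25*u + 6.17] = 0.76*u + 2.25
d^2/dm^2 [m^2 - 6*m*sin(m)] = 6*m*sin(m) - 12*cos(m) + 2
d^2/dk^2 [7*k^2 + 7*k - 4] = 14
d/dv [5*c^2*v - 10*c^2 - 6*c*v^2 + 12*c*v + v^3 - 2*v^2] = 5*c^2 - 12*c*v + 12*c + 3*v^2 - 4*v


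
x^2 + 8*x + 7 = (x + 1)*(x + 7)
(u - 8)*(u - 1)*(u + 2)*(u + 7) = u^4 - 59*u^2 - 54*u + 112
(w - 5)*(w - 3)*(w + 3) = w^3 - 5*w^2 - 9*w + 45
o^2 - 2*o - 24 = (o - 6)*(o + 4)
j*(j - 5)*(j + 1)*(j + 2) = j^4 - 2*j^3 - 13*j^2 - 10*j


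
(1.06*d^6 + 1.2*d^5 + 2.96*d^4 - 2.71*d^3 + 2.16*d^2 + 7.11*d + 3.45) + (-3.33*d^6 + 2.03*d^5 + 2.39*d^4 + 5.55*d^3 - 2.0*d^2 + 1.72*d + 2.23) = -2.27*d^6 + 3.23*d^5 + 5.35*d^4 + 2.84*d^3 + 0.16*d^2 + 8.83*d + 5.68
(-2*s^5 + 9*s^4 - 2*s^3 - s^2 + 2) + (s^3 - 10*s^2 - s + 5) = -2*s^5 + 9*s^4 - s^3 - 11*s^2 - s + 7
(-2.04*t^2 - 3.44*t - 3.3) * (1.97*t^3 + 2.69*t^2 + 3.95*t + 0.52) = -4.0188*t^5 - 12.2644*t^4 - 23.8126*t^3 - 23.5258*t^2 - 14.8238*t - 1.716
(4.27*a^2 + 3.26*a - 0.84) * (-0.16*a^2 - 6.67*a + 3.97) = -0.6832*a^4 - 29.0025*a^3 - 4.6579*a^2 + 18.545*a - 3.3348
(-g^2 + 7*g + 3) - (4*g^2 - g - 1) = -5*g^2 + 8*g + 4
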